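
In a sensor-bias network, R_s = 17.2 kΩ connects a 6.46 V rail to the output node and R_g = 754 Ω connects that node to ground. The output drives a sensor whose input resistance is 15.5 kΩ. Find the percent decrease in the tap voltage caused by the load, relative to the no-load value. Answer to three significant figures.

The divider's output (Thévenin) resistance is R_s‖R_g = 722.3 Ω.
Fractional drop under load = R_th/(R_th + R_L) = 722.3 / (722.3 + 15500) = 0.04453.
So the output falls by 4.45 %.

4.45 %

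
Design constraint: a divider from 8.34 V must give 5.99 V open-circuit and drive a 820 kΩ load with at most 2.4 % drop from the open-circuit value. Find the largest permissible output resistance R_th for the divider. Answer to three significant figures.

R_th ≤ 20.2 kΩ

Loading drop = R_th/(R_th + R_L) ≤ 0.0240, so R_th ≤ R_L · ε/(1−ε) = 820 kΩ × 0.0240/0.9760 = 20.2 kΩ.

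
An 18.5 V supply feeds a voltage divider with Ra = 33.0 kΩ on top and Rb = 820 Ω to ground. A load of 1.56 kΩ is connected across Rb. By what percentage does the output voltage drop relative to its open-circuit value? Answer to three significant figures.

The divider's output (Thévenin) resistance is Ra‖Rb = 800.1 Ω.
Fractional drop under load = R_th/(R_th + R_L) = 800.1 / (800.1 + 1560) = 0.3390.
So the output falls by 33.9 %.

33.9 %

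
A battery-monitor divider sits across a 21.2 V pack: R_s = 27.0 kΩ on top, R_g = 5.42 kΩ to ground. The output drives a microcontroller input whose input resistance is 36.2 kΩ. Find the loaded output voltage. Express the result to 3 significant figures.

V_out ≈ 3.15 V

The load sits in parallel with R_g: R_g‖R_L = (5.42 × 36.2) / (5.42 + 36.2) = 4.714 kΩ.
V_out = 21.2 × 4.714 / (27.0 + 4.714) = 21.2 × 4.714/31.71 = 3.15 V.
(Unloaded it would have been 3.54 V.)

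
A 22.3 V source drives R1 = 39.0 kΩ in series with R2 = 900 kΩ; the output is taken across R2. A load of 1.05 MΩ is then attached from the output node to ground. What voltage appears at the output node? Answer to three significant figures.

The load sits in parallel with R2: R2‖R_L = (900 × 1050) / (900 + 1050) = 484.6 kΩ.
V_out = 22.3 × 484.6 / (39.0 + 484.6) = 22.3 × 484.6/523.6 = 20.6 V.
(Unloaded it would have been 21.4 V.)

V_out ≈ 20.6 V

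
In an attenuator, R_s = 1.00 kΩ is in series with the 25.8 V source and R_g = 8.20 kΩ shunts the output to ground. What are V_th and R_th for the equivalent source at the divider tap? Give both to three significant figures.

V_th = 23.0 V, R_th = 891 Ω

V_th is the open-circuit tap voltage: 25.8 × 8.20/(1.00 + 8.20) = 23.0 V.
With the supply zeroed, R_s and R_g appear in parallel from the tap: R_th = R_s‖R_g = (1.00 × 8.20)/9.200 = 891 Ω.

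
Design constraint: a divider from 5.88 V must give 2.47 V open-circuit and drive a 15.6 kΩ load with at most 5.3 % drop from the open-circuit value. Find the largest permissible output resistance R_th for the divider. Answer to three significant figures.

R_th ≤ 873 Ω

Loading drop = R_th/(R_th + R_L) ≤ 0.0530, so R_th ≤ R_L · ε/(1−ε) = 15.6 kΩ × 0.0530/0.9470 = 873 Ω.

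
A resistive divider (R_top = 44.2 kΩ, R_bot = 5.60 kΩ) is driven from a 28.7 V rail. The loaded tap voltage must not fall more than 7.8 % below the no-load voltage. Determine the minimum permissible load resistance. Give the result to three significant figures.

Output resistance R_th = R_top‖R_bot = (44.2 × 5.60)/49.80 = 4.970 kΩ.
The fractional drop is R_th/(R_th + R_L); requiring this ≤ 0.0780 gives R_L ≥ R_th(1/0.0780 − 1) = 4.970 × 11.82 = 58.8 kΩ.

R_L(min) ≈ 58.8 kΩ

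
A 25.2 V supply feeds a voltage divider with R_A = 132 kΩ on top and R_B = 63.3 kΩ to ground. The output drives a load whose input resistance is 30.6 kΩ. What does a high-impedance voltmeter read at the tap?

The load sits in parallel with R_B: R_B‖R_L = (63.3 × 30.6) / (63.3 + 30.6) = 20.63 kΩ.
V_out = 25.2 × 20.63 / (132 + 20.63) = 25.2 × 20.63/152.6 = 3.41 V.
(Unloaded it would have been 8.17 V.)

V_out ≈ 3.41 V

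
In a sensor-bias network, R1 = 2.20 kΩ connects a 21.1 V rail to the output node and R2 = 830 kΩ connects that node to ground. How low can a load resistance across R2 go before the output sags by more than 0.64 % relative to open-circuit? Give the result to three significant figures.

R_L(min) ≈ 341 kΩ

Output resistance R_th = R1‖R2 = (2.20 × 830)/832.2 = 2.194 kΩ.
The fractional drop is R_th/(R_th + R_L); requiring this ≤ 0.00640 gives R_L ≥ R_th(1/0.00640 − 1) = 2.194 × 155.2 = 341 kΩ.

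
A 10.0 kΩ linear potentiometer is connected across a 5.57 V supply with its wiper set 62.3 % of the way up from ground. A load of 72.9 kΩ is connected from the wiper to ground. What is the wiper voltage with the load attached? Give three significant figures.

The wiper splits the pot into (1−α)R = 3.770 kΩ above and αR = 6.230 kΩ below.
Lower section ‖ load = 5.740 kΩ.
V_wiper = 5.57 × 5.740/(3.770 + 5.740) = 3.36 V.

V ≈ 3.36 V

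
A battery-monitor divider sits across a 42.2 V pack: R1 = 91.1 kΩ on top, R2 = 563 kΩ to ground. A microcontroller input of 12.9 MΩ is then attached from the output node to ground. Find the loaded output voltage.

V_out ≈ 36.1 V

The load sits in parallel with R2: R2‖R_L = (563 × 12900) / (563 + 12900) = 539.5 kΩ.
V_out = 42.2 × 539.5 / (91.1 + 539.5) = 42.2 × 539.5/630.6 = 36.1 V.
(Unloaded it would have been 36.3 V.)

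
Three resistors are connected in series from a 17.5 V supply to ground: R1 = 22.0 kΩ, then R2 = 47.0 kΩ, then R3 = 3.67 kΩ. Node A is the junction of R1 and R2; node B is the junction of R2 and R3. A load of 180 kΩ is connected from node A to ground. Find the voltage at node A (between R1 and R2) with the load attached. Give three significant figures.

V ≈ 11.2 V

Below node A the series string R2+R3 = 50.67 kΩ sits in parallel with the 180 kΩ load: 39.54 kΩ.
V_A = 17.5 × 39.54/(22.0 + 39.54) = 11.2 V.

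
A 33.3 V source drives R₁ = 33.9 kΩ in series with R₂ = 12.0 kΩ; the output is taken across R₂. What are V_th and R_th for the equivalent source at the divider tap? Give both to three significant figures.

V_th is the open-circuit tap voltage: 33.3 × 12.0/(33.9 + 12.0) = 8.71 V.
With the supply zeroed, R₁ and R₂ appear in parallel from the tap: R_th = R₁‖R₂ = (33.9 × 12.0)/45.90 = 8.86 kΩ.

V_th = 8.71 V, R_th = 8.86 kΩ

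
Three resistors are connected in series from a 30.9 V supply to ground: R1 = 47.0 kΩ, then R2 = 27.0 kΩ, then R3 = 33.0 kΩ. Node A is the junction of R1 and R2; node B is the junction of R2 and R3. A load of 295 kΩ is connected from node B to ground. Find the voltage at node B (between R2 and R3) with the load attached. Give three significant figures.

At node B, R3 is in parallel with the load: R3‖R_L = 29.68 kΩ.
Below node A the resistance is R2 + (R3‖R_L) = 56.68 kΩ, so V_A = 30.9 × 56.68/103.7 = 16.89 V.
Then V_B = V_A × (R3‖R_L)/(R2 + R3‖R_L) = 16.89 × 29.68/56.68 = 8.85 V.

V ≈ 8.85 V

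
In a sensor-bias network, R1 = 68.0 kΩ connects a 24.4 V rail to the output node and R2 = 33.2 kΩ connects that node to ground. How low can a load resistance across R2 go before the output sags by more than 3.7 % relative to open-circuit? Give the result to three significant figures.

Output resistance R_th = R1‖R2 = (68.0 × 33.2)/101.2 = 22.31 kΩ.
The fractional drop is R_th/(R_th + R_L); requiring this ≤ 0.0370 gives R_L ≥ R_th(1/0.0370 − 1) = 22.31 × 26.03 = 581 kΩ.

R_L(min) ≈ 581 kΩ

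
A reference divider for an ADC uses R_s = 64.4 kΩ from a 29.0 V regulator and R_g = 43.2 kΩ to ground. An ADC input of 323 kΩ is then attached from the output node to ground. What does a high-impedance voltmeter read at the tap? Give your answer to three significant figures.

V_out ≈ 10.8 V

The load sits in parallel with R_g: R_g‖R_L = (43.2 × 323) / (43.2 + 323) = 38.10 kΩ.
V_out = 29.0 × 38.10 / (64.4 + 38.10) = 29.0 × 38.10/102.5 = 10.8 V.
(Unloaded it would have been 11.6 V.)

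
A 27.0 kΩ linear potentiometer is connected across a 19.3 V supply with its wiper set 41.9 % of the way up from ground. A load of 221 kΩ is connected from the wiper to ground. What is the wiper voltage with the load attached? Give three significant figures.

V ≈ 7.85 V

The wiper splits the pot into (1−α)R = 15.69 kΩ above and αR = 11.31 kΩ below.
Lower section ‖ load = 10.76 kΩ.
V_wiper = 19.3 × 10.76/(15.69 + 10.76) = 7.85 V.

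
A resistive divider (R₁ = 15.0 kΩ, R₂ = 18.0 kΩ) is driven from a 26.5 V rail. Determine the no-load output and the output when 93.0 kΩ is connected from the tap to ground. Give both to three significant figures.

Unloaded: 14.5 V; loaded: 13.3 V

Open-circuit: V = 26.5 × 18.0/(15.0 + 18.0) = 14.5 V.
With the load, R₂ becomes R₂‖R_L = 15.08 kΩ, so V = 26.5 × 15.08/30.08 = 13.3 V.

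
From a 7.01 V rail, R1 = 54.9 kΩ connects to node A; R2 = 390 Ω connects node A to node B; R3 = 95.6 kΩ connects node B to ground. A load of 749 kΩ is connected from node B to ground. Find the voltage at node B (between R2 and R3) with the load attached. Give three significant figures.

V ≈ 4.24 V

At node B, R3 is in parallel with the load: R3‖R_L = 84780 Ω.
Below node A the resistance is R2 + (R3‖R_L) = 85170 Ω, so V_A = 7.01 × 85170/140100 = 4.262 V.
Then V_B = V_A × (R3‖R_L)/(R2 + R3‖R_L) = 4.262 × 84780/85170 = 4.24 V.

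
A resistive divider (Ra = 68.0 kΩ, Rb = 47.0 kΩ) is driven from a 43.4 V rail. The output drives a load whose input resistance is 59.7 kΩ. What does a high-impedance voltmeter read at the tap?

The load sits in parallel with Rb: Rb‖R_L = (47.0 × 59.7) / (47.0 + 59.7) = 26.30 kΩ.
V_out = 43.4 × 26.30 / (68.0 + 26.30) = 43.4 × 26.30/94.30 = 12.1 V.

V_out ≈ 12.1 V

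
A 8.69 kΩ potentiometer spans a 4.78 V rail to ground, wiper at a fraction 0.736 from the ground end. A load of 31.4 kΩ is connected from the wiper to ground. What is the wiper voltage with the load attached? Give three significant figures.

V ≈ 3.34 V

The wiper splits the pot into (1−α)R = 2.294 kΩ above and αR = 6.396 kΩ below.
Lower section ‖ load = 5.314 kΩ.
V_wiper = 4.78 × 5.314/(2.294 + 5.314) = 3.34 V.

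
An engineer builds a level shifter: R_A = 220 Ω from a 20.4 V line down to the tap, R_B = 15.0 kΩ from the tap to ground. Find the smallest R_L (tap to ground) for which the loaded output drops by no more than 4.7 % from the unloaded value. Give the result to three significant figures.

R_L(min) ≈ 4.40 kΩ

Output resistance R_th = R_A‖R_B = (220 × 15000)/15220 = 216.8 Ω.
The fractional drop is R_th/(R_th + R_L); requiring this ≤ 0.0470 gives R_L ≥ R_th(1/0.0470 − 1) = 216.8 × 20.28 = 4.40 kΩ.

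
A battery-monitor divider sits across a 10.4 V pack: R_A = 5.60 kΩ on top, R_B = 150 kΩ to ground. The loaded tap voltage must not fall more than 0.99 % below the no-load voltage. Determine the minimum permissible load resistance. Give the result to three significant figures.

Output resistance R_th = R_A‖R_B = (5.60 × 150)/155.6 = 5.398 kΩ.
The fractional drop is R_th/(R_th + R_L); requiring this ≤ 0.00990 gives R_L ≥ R_th(1/0.00990 − 1) = 5.398 × 100.0 = 540 kΩ.

R_L(min) ≈ 540 kΩ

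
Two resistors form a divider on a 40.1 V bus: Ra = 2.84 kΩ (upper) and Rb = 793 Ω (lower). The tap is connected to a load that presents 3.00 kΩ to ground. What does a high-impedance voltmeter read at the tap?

The load sits in parallel with Rb: Rb‖R_L = (793 × 3000) / (793 + 3000) = 627.2 Ω.
V_out = 40.1 × 627.2 / (2840 + 627.2) = 40.1 × 627.2/3467 = 7.25 V.
(Unloaded it would have been 8.75 V.)

V_out ≈ 7.25 V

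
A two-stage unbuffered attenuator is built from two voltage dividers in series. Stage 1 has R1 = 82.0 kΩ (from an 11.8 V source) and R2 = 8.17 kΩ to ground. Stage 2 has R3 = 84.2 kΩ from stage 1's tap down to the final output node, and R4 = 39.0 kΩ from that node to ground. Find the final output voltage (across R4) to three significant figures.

V_out ≈ 0.319 V

Stage 2 presents R3+R4 = 123.2 kΩ as a load on stage 1's tap.
Stage 1's lower leg becomes R2‖(R3+R4) = 7.662 kΩ, so V_mid = 11.8 × 7.662/89.66 = 1.008 V.
Stage 2 is itself unloaded: V_out = V_mid × R4/(R3+R4) = 1.008 × 39.0/123.2 = 0.319 V.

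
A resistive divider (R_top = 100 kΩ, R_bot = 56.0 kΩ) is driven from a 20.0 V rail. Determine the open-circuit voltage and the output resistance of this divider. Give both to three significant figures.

V_th = 7.18 V, R_th = 35.9 kΩ

V_th is the open-circuit tap voltage: 20.0 × 56.0/(100 + 56.0) = 7.18 V.
With the supply zeroed, R_top and R_bot appear in parallel from the tap: R_th = R_top‖R_bot = (100 × 56.0)/156.0 = 35.9 kΩ.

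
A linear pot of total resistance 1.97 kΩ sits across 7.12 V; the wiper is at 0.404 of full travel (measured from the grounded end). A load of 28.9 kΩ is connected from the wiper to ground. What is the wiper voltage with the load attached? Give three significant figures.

V ≈ 2.83 V

The wiper splits the pot into (1−α)R = 1174 Ω above and αR = 795.9 Ω below.
Lower section ‖ load = 774.5 Ω.
V_wiper = 7.12 × 774.5/(1174 + 774.5) = 2.83 V.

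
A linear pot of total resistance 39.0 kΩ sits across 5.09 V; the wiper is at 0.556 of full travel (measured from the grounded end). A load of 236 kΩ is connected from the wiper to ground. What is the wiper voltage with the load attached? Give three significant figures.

V ≈ 2.72 V

The wiper splits the pot into (1−α)R = 17.32 kΩ above and αR = 21.68 kΩ below.
Lower section ‖ load = 19.86 kΩ.
V_wiper = 5.09 × 19.86/(17.32 + 19.86) = 2.72 V.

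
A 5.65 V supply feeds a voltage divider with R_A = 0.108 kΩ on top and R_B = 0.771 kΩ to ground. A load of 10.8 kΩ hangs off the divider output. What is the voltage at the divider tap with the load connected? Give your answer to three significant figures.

The load sits in parallel with R_B: R_B‖R_L = (771 × 10800) / (771 + 10800) = 719.6 Ω.
V_out = 5.65 × 719.6 / (108 + 719.6) = 5.65 × 719.6/827.6 = 4.91 V.

V_out ≈ 4.91 V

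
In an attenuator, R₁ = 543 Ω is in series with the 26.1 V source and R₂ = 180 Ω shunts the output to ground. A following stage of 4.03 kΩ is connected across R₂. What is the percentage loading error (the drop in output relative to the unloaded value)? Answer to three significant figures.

The divider's output (Thévenin) resistance is R₁‖R₂ = 135.2 Ω.
Fractional drop under load = R_th/(R_th + R_L) = 135.2 / (135.2 + 4030) = 0.03246.
So the output falls by 3.25 %.

3.25 %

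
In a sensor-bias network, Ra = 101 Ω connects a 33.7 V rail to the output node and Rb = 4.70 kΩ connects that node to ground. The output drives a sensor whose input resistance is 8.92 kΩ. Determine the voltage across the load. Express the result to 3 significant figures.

The load sits in parallel with Rb: Rb‖R_L = (4700 × 8920) / (4700 + 8920) = 3078 Ω.
V_out = 33.7 × 3078 / (101 + 3078) = 33.7 × 3078/3179 = 32.6 V.
(Unloaded it would have been 33.0 V.)

V_out ≈ 32.6 V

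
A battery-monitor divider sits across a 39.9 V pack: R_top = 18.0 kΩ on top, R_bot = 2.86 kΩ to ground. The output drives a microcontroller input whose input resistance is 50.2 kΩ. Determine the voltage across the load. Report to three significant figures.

The load sits in parallel with R_bot: R_bot‖R_L = (2.86 × 50.2) / (2.86 + 50.2) = 2.706 kΩ.
V_out = 39.9 × 2.706 / (18.0 + 2.706) = 39.9 × 2.706/20.71 = 5.21 V.

V_out ≈ 5.21 V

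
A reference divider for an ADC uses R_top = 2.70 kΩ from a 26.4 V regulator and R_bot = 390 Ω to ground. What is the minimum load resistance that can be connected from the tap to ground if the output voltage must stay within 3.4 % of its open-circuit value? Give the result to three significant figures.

R_L(min) ≈ 9.68 kΩ

Output resistance R_th = R_top‖R_bot = (2700 × 390)/3090 = 340.8 Ω.
The fractional drop is R_th/(R_th + R_L); requiring this ≤ 0.0340 gives R_L ≥ R_th(1/0.0340 − 1) = 340.8 × 28.41 = 9.68 kΩ.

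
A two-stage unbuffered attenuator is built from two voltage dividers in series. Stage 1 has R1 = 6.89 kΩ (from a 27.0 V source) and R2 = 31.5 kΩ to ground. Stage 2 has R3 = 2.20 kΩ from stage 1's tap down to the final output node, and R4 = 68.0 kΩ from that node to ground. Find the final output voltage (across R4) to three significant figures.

V_out ≈ 19.9 V

Stage 2 presents R3+R4 = 70.20 kΩ as a load on stage 1's tap.
Stage 1's lower leg becomes R2‖(R3+R4) = 21.74 kΩ, so V_mid = 27.0 × 21.74/28.63 = 20.50 V.
Stage 2 is itself unloaded: V_out = V_mid × R4/(R3+R4) = 20.50 × 68.0/70.20 = 19.9 V.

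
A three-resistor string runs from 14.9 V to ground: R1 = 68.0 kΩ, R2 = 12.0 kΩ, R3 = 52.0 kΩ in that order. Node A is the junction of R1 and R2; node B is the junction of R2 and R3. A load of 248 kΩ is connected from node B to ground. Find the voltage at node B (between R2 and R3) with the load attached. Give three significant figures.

At node B, R3 is in parallel with the load: R3‖R_L = 42.99 kΩ.
Below node A the resistance is R2 + (R3‖R_L) = 54.99 kΩ, so V_A = 14.9 × 54.99/123.0 = 6.662 V.
Then V_B = V_A × (R3‖R_L)/(R2 + R3‖R_L) = 6.662 × 42.99/54.99 = 5.21 V.

V ≈ 5.21 V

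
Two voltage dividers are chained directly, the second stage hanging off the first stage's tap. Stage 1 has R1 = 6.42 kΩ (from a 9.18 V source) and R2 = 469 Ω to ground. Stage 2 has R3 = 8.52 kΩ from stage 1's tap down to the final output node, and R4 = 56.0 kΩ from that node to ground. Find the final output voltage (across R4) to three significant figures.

V_out ≈ 0.539 V

Stage 2 presents R3+R4 = 64520 Ω as a load on stage 1's tap.
Stage 1's lower leg becomes R2‖(R3+R4) = 465.6 Ω, so V_mid = 9.18 × 465.6/6886 = 0.6208 V.
Stage 2 is itself unloaded: V_out = V_mid × R4/(R3+R4) = 0.6208 × 56000/64520 = 0.539 V.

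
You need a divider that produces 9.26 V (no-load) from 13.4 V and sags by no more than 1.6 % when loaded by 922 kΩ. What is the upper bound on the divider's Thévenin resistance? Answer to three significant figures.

Loading drop = R_th/(R_th + R_L) ≤ 0.0160, so R_th ≤ R_L · ε/(1−ε) = 922 kΩ × 0.0160/0.9840 = 15.0 kΩ.

R_th ≤ 15.0 kΩ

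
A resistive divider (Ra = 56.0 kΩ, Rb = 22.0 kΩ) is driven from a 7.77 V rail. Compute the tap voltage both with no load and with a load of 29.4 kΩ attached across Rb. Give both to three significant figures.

Unloaded: 2.19 V; loaded: 1.43 V

Open-circuit: V = 7.77 × 22.0/(56.0 + 22.0) = 2.19 V.
With the load, Rb becomes Rb‖R_L = 12.58 kΩ, so V = 7.77 × 12.58/68.58 = 1.43 V.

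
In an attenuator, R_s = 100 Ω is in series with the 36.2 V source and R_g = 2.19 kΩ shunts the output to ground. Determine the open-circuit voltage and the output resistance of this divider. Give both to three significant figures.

V_th is the open-circuit tap voltage: 36.2 × 2190/(100 + 2190) = 34.6 V.
With the supply zeroed, R_s and R_g appear in parallel from the tap: R_th = R_s‖R_g = (100 × 2190)/2290 = 95.6 Ω.

V_th = 34.6 V, R_th = 95.6 Ω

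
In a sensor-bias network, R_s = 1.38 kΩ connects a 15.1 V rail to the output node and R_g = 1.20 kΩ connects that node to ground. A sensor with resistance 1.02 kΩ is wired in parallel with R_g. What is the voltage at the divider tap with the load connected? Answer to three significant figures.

V_out ≈ 4.31 V

The load sits in parallel with R_g: R_g‖R_L = (1.20 × 1.02) / (1.20 + 1.02) = 0.5514 kΩ.
V_out = 15.1 × 0.5514 / (1.38 + 0.5514) = 15.1 × 0.5514/1.931 = 4.31 V.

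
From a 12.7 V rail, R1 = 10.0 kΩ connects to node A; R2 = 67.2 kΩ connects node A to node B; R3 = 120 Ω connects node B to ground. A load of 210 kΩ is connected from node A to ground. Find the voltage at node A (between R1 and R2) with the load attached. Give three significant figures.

V ≈ 10.6 V

Below node A the series string R2+R3 = 67320 Ω sits in parallel with the 210000 Ω load: 50980 Ω.
V_A = 12.7 × 50980/(10000 + 50980) = 10.6 V.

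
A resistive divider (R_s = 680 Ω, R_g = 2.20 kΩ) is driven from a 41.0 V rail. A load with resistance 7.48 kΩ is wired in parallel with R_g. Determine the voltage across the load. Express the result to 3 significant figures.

V_out ≈ 29.3 V

The load sits in parallel with R_g: R_g‖R_L = (2200 × 7480) / (2200 + 7480) = 1700 Ω.
V_out = 41.0 × 1700 / (680 + 1700) = 41.0 × 1700/2380 = 29.3 V.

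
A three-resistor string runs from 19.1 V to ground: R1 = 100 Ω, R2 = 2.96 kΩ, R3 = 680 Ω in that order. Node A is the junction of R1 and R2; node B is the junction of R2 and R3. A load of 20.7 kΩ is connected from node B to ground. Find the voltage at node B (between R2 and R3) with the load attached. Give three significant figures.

At node B, R3 is in parallel with the load: R3‖R_L = 658.4 Ω.
Below node A the resistance is R2 + (R3‖R_L) = 3618 Ω, so V_A = 19.1 × 3618/3718 = 18.59 V.
Then V_B = V_A × (R3‖R_L)/(R2 + R3‖R_L) = 18.59 × 658.4/3618 = 3.38 V.

V ≈ 3.38 V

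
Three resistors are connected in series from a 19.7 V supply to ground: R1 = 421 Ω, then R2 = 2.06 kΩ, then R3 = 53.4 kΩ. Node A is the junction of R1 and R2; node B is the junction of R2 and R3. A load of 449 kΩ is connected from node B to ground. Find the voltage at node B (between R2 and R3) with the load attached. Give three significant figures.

At node B, R3 is in parallel with the load: R3‖R_L = 47720 Ω.
Below node A the resistance is R2 + (R3‖R_L) = 49780 Ω, so V_A = 19.7 × 49780/50210 = 19.53 V.
Then V_B = V_A × (R3‖R_L)/(R2 + R3‖R_L) = 19.53 × 47720/49780 = 18.7 V.

V ≈ 18.7 V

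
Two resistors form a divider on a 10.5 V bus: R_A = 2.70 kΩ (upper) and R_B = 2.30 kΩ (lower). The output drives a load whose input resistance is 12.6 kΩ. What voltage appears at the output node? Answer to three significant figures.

V_out ≈ 4.40 V

The load sits in parallel with R_B: R_B‖R_L = (2.30 × 12.6) / (2.30 + 12.6) = 1.945 kΩ.
V_out = 10.5 × 1.945 / (2.70 + 1.945) = 10.5 × 1.945/4.645 = 4.40 V.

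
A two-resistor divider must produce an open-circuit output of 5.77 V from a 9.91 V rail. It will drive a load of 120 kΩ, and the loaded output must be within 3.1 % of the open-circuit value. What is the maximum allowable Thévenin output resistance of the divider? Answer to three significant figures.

R_th ≤ 3.84 kΩ

Loading drop = R_th/(R_th + R_L) ≤ 0.0310, so R_th ≤ R_L · ε/(1−ε) = 120 kΩ × 0.0310/0.9690 = 3.84 kΩ.
(Any R1, R2 with R2/(R1+R2) = 0.582 and R1‖R2 ≤ 3.84 kΩ will meet the spec.)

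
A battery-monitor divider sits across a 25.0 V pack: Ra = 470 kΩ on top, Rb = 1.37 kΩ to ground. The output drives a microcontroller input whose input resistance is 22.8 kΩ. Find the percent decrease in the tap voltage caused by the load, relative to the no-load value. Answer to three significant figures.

5.65 %

The divider's output (Thévenin) resistance is Ra‖Rb = 1.366 kΩ.
Fractional drop under load = R_th/(R_th + R_L) = 1.366 / (1.366 + 22.8) = 0.05653.
So the output falls by 5.65 %.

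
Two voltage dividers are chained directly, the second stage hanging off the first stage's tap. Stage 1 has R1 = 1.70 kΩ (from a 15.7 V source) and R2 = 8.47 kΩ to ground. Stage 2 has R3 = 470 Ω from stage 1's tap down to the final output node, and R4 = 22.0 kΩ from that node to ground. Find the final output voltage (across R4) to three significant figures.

Stage 2 presents R3+R4 = 22470 Ω as a load on stage 1's tap.
Stage 1's lower leg becomes R2‖(R3+R4) = 6151 Ω, so V_mid = 15.7 × 6151/7851 = 12.30 V.
Stage 2 is itself unloaded: V_out = V_mid × R4/(R3+R4) = 12.30 × 22000/22470 = 12.0 V.

V_out ≈ 12.0 V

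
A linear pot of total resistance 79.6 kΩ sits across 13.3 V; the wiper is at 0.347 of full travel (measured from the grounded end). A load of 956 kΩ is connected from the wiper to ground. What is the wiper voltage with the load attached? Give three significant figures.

V ≈ 4.53 V

The wiper splits the pot into (1−α)R = 51.98 kΩ above and αR = 27.62 kΩ below.
Lower section ‖ load = 26.85 kΩ.
V_wiper = 13.3 × 26.85/(51.98 + 26.85) = 4.53 V.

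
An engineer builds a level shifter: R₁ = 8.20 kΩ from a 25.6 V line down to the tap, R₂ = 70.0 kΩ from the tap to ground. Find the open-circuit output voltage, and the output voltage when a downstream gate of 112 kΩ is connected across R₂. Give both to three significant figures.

Unloaded: 22.9 V; loaded: 21.5 V

Open-circuit: V = 25.6 × 70.0/(8.20 + 70.0) = 22.9 V.
With the load, R₂ becomes R₂‖R_L = 43.08 kΩ, so V = 25.6 × 43.08/51.28 = 21.5 V.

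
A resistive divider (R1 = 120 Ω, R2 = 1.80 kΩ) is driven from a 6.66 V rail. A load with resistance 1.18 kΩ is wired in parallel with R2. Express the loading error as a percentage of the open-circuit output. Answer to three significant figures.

The divider's output (Thévenin) resistance is R1‖R2 = 112.5 Ω.
Fractional drop under load = R_th/(R_th + R_L) = 112.5 / (112.5 + 1180) = 0.08704.
So the output falls by 8.70 %.

8.70 %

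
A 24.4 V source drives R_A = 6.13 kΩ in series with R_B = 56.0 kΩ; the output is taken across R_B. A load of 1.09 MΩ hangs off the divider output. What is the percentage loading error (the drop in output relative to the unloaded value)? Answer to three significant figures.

The divider's output (Thévenin) resistance is R_A‖R_B = 5.525 kΩ.
Fractional drop under load = R_th/(R_th + R_L) = 5.525 / (5.525 + 1090) = 0.005043.
So the output falls by 0.504 %.

0.504 %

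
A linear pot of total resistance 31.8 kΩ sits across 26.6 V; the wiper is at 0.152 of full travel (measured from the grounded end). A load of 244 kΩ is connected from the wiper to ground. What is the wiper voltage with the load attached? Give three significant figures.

The wiper splits the pot into (1−α)R = 26.97 kΩ above and αR = 4.834 kΩ below.
Lower section ‖ load = 4.740 kΩ.
V_wiper = 26.6 × 4.740/(26.97 + 4.740) = 3.98 V.

V ≈ 3.98 V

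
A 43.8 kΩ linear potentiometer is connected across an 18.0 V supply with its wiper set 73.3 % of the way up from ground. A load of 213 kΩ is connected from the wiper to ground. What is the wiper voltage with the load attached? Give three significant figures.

The wiper splits the pot into (1−α)R = 11.69 kΩ above and αR = 32.11 kΩ below.
Lower section ‖ load = 27.90 kΩ.
V_wiper = 18.0 × 27.90/(11.69 + 27.90) = 12.7 V.

V ≈ 12.7 V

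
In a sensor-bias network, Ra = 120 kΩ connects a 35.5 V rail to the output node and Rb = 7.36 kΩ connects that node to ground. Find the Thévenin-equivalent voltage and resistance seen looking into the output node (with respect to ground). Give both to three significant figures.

V_th = 2.05 V, R_th = 6.93 kΩ

V_th is the open-circuit tap voltage: 35.5 × 7.36/(120 + 7.36) = 2.05 V.
With the supply zeroed, Ra and Rb appear in parallel from the tap: R_th = Ra‖Rb = (120 × 7.36)/127.4 = 6.93 kΩ.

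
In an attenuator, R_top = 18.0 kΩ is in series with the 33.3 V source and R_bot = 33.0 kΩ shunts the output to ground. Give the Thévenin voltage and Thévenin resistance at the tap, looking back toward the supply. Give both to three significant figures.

V_th = 21.5 V, R_th = 11.6 kΩ

V_th is the open-circuit tap voltage: 33.3 × 33.0/(18.0 + 33.0) = 21.5 V.
With the supply zeroed, R_top and R_bot appear in parallel from the tap: R_th = R_top‖R_bot = (18.0 × 33.0)/51.00 = 11.6 kΩ.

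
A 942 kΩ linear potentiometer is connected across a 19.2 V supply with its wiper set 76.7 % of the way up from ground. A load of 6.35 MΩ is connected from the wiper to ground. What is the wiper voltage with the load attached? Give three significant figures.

The wiper splits the pot into (1−α)R = 219.5 kΩ above and αR = 722.5 kΩ below.
Lower section ‖ load = 648.7 kΩ.
V_wiper = 19.2 × 648.7/(219.5 + 648.7) = 14.3 V.

V ≈ 14.3 V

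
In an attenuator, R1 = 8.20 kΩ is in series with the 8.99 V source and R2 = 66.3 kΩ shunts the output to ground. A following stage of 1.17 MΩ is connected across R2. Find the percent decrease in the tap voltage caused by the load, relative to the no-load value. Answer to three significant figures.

The divider's output (Thévenin) resistance is R1‖R2 = 7.297 kΩ.
Fractional drop under load = R_th/(R_th + R_L) = 7.297 / (7.297 + 1170) = 0.006198.
So the output falls by 0.620 %.

0.620 %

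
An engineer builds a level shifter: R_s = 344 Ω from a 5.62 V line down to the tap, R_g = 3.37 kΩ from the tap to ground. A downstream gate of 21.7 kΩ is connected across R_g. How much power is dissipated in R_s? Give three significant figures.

P ≈ 1.02 mW

Total resistance from the source is R_s + (R_g‖R_L) = 3261 Ω, so I = 5.62/3261 Ω = 1.723 mA.
P = I²·R_s = (1.723 mA)² × 344 Ω = 1.02 mW.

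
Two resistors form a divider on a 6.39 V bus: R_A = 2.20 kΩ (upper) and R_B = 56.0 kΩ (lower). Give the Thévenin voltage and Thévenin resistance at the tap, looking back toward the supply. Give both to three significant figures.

V_th is the open-circuit tap voltage: 6.39 × 56.0/(2.20 + 56.0) = 6.15 V.
With the supply zeroed, R_A and R_B appear in parallel from the tap: R_th = R_A‖R_B = (2.20 × 56.0)/58.20 = 2.12 kΩ.

V_th = 6.15 V, R_th = 2.12 kΩ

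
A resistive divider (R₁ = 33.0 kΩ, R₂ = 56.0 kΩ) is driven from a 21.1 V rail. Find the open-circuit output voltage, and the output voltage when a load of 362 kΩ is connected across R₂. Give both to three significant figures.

Open-circuit: V = 21.1 × 56.0/(33.0 + 56.0) = 13.3 V.
With the load, R₂ becomes R₂‖R_L = 48.50 kΩ, so V = 21.1 × 48.50/81.50 = 12.6 V.

Unloaded: 13.3 V; loaded: 12.6 V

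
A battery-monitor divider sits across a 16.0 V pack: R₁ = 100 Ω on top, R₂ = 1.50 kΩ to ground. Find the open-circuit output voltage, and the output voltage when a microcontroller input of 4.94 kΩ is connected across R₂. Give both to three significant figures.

Open-circuit: V = 16.0 × 1500/(100 + 1500) = 15.0 V.
With the load, R₂ becomes R₂‖R_L = 1151 Ω, so V = 16.0 × 1151/1251 = 14.7 V.

Unloaded: 15.0 V; loaded: 14.7 V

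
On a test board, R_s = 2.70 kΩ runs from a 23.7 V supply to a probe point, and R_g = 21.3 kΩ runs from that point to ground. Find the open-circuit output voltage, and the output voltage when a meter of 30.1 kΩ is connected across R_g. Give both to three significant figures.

Unloaded: 21.0 V; loaded: 19.5 V

Open-circuit: V = 23.7 × 21.3/(2.70 + 21.3) = 21.0 V.
With the load, R_g becomes R_g‖R_L = 12.47 kΩ, so V = 23.7 × 12.47/15.17 = 19.5 V.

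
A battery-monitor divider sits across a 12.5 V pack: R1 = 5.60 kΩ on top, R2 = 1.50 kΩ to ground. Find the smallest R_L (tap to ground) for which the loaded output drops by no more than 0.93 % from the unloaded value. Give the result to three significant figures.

Output resistance R_th = R1‖R2 = (5.60 × 1.50)/7.100 = 1.183 kΩ.
The fractional drop is R_th/(R_th + R_L); requiring this ≤ 0.00930 gives R_L ≥ R_th(1/0.00930 − 1) = 1.183 × 106.5 = 126 kΩ.

R_L(min) ≈ 126 kΩ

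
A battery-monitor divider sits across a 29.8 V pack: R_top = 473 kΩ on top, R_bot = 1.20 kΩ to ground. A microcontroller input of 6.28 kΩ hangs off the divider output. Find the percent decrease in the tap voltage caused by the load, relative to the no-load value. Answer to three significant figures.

The divider's output (Thévenin) resistance is R_top‖R_bot = 1.197 kΩ.
Fractional drop under load = R_th/(R_th + R_L) = 1.197 / (1.197 + 6.28) = 0.1601.
So the output falls by 16.0 %.

16.0 %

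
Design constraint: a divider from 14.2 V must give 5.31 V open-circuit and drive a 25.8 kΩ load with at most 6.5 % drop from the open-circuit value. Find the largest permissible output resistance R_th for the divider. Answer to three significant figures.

R_th ≤ 1.79 kΩ

Loading drop = R_th/(R_th + R_L) ≤ 0.0650, so R_th ≤ R_L · ε/(1−ε) = 25.8 kΩ × 0.0650/0.9350 = 1.79 kΩ.
(Any R1, R2 with R2/(R1+R2) = 0.374 and R1‖R2 ≤ 1.79 kΩ will meet the spec.)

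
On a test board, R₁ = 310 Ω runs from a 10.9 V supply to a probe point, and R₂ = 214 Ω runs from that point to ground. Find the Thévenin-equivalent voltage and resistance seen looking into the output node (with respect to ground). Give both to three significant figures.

V_th is the open-circuit tap voltage: 10.9 × 214/(310 + 214) = 4.45 V.
With the supply zeroed, R₁ and R₂ appear in parallel from the tap: R_th = R₁‖R₂ = (310 × 214)/524.0 = 127 Ω.

V_th = 4.45 V, R_th = 127 Ω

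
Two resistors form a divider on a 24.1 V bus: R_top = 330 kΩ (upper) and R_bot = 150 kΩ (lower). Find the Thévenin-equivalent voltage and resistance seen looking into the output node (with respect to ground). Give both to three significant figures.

V_th is the open-circuit tap voltage: 24.1 × 150/(330 + 150) = 7.53 V.
With the supply zeroed, R_top and R_bot appear in parallel from the tap: R_th = R_top‖R_bot = (330 × 150)/480.0 = 103 kΩ.

V_th = 7.53 V, R_th = 103 kΩ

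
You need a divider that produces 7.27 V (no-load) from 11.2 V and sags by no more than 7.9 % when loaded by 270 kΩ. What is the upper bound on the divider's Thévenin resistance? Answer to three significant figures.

Loading drop = R_th/(R_th + R_L) ≤ 0.0790, so R_th ≤ R_L · ε/(1−ε) = 270 kΩ × 0.0790/0.9210 = 23.2 kΩ.
(Any R1, R2 with R2/(R1+R2) = 0.649 and R1‖R2 ≤ 23.2 kΩ will meet the spec.)

R_th ≤ 23.2 kΩ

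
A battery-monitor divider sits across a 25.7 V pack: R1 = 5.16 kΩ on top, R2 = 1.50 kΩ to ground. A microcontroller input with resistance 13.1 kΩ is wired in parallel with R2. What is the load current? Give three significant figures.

I_L ≈ 0.406 mA

R2‖R_L = 1.346 kΩ; V_out = 25.7 × 1.346/6.506 = 5.317 V.
I_L = V_out / R_L = 5.317 / 13.1 kΩ = 0.406 mA.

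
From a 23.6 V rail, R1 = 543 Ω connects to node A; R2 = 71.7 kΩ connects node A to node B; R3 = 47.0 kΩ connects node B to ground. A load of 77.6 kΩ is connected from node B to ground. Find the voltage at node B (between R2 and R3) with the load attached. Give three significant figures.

At node B, R3 is in parallel with the load: R3‖R_L = 29270 Ω.
Below node A the resistance is R2 + (R3‖R_L) = 101000 Ω, so V_A = 23.6 × 101000/101500 = 23.47 V.
Then V_B = V_A × (R3‖R_L)/(R2 + R3‖R_L) = 23.47 × 29270/101000 = 6.80 V.

V ≈ 6.80 V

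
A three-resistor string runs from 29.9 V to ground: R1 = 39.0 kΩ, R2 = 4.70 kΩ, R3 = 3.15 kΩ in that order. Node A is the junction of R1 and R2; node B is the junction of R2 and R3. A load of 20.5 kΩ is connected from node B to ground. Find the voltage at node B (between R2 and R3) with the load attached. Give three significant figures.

At node B, R3 is in parallel with the load: R3‖R_L = 2.730 kΩ.
Below node A the resistance is R2 + (R3‖R_L) = 7.430 kΩ, so V_A = 29.9 × 7.430/46.43 = 4.785 V.
Then V_B = V_A × (R3‖R_L)/(R2 + R3‖R_L) = 4.785 × 2.730/7.430 = 1.76 V.

V ≈ 1.76 V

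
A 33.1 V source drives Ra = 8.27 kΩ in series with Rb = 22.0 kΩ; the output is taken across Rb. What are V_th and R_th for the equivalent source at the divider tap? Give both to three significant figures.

V_th = 24.1 V, R_th = 6.01 kΩ

V_th is the open-circuit tap voltage: 33.1 × 22.0/(8.27 + 22.0) = 24.1 V.
With the supply zeroed, Ra and Rb appear in parallel from the tap: R_th = Ra‖Rb = (8.27 × 22.0)/30.27 = 6.01 kΩ.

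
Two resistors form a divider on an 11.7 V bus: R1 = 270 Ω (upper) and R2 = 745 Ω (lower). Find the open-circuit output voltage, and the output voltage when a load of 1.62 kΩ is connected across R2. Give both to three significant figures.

Unloaded: 8.59 V; loaded: 7.65 V

Open-circuit: V = 11.7 × 745/(270 + 745) = 8.59 V.
With the load, R2 becomes R2‖R_L = 510.3 Ω, so V = 11.7 × 510.3/780.3 = 7.65 V.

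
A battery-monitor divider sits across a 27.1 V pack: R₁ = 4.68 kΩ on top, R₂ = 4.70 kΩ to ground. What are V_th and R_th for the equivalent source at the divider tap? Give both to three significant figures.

V_th = 13.6 V, R_th = 2.34 kΩ

V_th is the open-circuit tap voltage: 27.1 × 4.70/(4.68 + 4.70) = 13.6 V.
With the supply zeroed, R₁ and R₂ appear in parallel from the tap: R_th = R₁‖R₂ = (4.68 × 4.70)/9.380 = 2.34 kΩ.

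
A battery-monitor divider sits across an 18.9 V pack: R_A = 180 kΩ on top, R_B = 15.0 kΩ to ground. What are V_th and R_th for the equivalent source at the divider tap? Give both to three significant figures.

V_th = 1.45 V, R_th = 13.8 kΩ

V_th is the open-circuit tap voltage: 18.9 × 15.0/(180 + 15.0) = 1.45 V.
With the supply zeroed, R_A and R_B appear in parallel from the tap: R_th = R_A‖R_B = (180 × 15.0)/195.0 = 13.8 kΩ.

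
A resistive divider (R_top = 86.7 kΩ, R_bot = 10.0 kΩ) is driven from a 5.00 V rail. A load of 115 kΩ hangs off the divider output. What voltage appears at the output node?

The load sits in parallel with R_bot: R_bot‖R_L = (10.0 × 115) / (10.0 + 115) = 9.200 kΩ.
V_out = 5.00 × 9.200 / (86.7 + 9.200) = 5.00 × 9.200/95.90 = 0.480 V.
(Unloaded it would have been 0.517 V.)

V_out ≈ 0.480 V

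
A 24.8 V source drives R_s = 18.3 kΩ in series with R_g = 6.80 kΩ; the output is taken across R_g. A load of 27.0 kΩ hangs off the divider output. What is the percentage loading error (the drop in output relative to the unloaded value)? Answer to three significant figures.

Unloaded V = 24.8 × 6.80/25.10 = 6.719 V.
Loaded: R_g‖R_L = 5.432 kΩ, giving V = 24.8 × 5.432/23.73 = 5.676 V.
Drop = (6.719 − 5.676) / 6.719 = 15.5 %.

15.5 %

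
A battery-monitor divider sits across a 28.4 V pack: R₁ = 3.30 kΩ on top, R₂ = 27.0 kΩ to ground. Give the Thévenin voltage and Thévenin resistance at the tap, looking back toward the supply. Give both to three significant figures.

V_th = 25.3 V, R_th = 2.94 kΩ

V_th is the open-circuit tap voltage: 28.4 × 27.0/(3.30 + 27.0) = 25.3 V.
With the supply zeroed, R₁ and R₂ appear in parallel from the tap: R_th = R₁‖R₂ = (3.30 × 27.0)/30.30 = 2.94 kΩ.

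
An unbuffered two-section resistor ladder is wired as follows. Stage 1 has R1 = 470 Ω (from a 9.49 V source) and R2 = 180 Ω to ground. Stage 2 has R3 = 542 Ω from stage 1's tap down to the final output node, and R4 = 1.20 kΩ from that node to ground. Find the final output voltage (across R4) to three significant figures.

V_out ≈ 1.68 V

Stage 2 presents R3+R4 = 1742 Ω as a load on stage 1's tap.
Stage 1's lower leg becomes R2‖(R3+R4) = 163.1 Ω, so V_mid = 9.49 × 163.1/633.1 = 2.445 V.
Stage 2 is itself unloaded: V_out = V_mid × R4/(R3+R4) = 2.445 × 1200/1742 = 1.68 V.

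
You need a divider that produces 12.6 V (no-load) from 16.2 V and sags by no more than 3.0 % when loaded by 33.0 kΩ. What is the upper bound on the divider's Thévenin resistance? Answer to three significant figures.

R_th ≤ 1.02 kΩ

Loading drop = R_th/(R_th + R_L) ≤ 0.0300, so R_th ≤ R_L · ε/(1−ε) = 33.0 kΩ × 0.0300/0.9700 = 1.02 kΩ.
(Any R1, R2 with R2/(R1+R2) = 0.778 and R1‖R2 ≤ 1.02 kΩ will meet the spec.)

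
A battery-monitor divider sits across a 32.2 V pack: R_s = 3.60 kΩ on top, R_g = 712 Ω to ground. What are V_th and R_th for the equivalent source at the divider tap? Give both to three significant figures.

V_th = 5.32 V, R_th = 594 Ω

V_th is the open-circuit tap voltage: 32.2 × 712/(3600 + 712) = 5.32 V.
With the supply zeroed, R_s and R_g appear in parallel from the tap: R_th = R_s‖R_g = (3600 × 712)/4312 = 594 Ω.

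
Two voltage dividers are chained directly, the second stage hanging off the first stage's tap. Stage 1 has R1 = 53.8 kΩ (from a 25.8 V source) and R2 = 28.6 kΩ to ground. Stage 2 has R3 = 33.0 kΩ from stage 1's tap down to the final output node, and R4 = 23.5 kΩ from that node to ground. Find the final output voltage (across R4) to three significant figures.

Stage 2 presents R3+R4 = 56.50 kΩ as a load on stage 1's tap.
Stage 1's lower leg becomes R2‖(R3+R4) = 18.99 kΩ, so V_mid = 25.8 × 18.99/72.79 = 6.730 V.
Stage 2 is itself unloaded: V_out = V_mid × R4/(R3+R4) = 6.730 × 23.5/56.50 = 2.80 V.

V_out ≈ 2.80 V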